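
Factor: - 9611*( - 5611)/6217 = 53927321/6217  =  7^1*31^1*181^1*  1373^1*6217^( - 1 ) 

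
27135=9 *3015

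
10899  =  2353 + 8546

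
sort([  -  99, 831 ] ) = [ - 99,831 ] 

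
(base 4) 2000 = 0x80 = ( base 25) 53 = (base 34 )3q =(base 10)128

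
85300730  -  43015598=42285132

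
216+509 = 725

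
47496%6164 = 4348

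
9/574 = 9/574 = 0.02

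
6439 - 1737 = 4702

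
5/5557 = 5/5557  =  0.00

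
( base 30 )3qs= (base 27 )4LP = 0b110110110100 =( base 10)3508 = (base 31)3K5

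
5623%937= 1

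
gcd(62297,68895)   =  1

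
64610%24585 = 15440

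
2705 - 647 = 2058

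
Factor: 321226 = 2^1 * 61^1*2633^1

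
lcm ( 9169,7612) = 403436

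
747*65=48555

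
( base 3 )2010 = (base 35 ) 1M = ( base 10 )57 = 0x39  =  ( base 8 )71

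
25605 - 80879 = -55274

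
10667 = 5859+4808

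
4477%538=173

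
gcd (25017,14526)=807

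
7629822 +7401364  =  15031186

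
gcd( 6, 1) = 1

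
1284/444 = 2 + 33/37  =  2.89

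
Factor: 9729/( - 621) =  - 47/3 = - 3^( - 1)*47^1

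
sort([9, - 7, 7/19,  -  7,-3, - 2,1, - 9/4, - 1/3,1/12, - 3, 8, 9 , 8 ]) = [ - 7, - 7, - 3 , - 3,-9/4, - 2, -1/3, 1/12, 7/19, 1, 8, 8, 9, 9] 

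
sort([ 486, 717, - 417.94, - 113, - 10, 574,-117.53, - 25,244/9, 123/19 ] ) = [ - 417.94, - 117.53, - 113, - 25, - 10,  123/19,  244/9 , 486,574,717] 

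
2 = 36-34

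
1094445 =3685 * 297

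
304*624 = 189696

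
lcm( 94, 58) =2726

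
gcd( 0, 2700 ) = 2700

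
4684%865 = 359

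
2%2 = 0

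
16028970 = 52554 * 305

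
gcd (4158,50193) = 297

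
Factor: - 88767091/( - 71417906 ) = 2^ ( - 1 )*41^1*71^( - 1)*71849^( - 1 )*309293^1 = 12681013/10202558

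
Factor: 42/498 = 7/83 = 7^1 * 83^( - 1)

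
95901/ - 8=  - 95901/8 =- 11987.62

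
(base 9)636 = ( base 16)207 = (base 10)519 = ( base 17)1d9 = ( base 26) JP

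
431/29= 431/29 = 14.86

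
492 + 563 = 1055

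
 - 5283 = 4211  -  9494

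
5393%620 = 433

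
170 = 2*85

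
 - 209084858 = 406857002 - 615941860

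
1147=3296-2149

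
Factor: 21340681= 521^1*40961^1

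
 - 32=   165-197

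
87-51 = 36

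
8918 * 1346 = 12003628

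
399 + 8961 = 9360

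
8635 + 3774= 12409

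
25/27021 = 25/27021 = 0.00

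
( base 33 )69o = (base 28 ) 8KN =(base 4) 1223013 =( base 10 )6855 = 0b1101011000111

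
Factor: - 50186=-2^1 * 23^1*1091^1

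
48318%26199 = 22119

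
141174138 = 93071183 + 48102955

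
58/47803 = 58/47803 = 0.00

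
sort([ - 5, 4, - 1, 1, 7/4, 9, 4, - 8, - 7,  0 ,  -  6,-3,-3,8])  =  [- 8 , - 7, - 6, - 5 , - 3, - 3,-1, 0, 1, 7/4, 4, 4,8,9]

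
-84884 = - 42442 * 2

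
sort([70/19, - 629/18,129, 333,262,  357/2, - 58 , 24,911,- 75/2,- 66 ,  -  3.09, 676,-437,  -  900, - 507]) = [ - 900,-507,-437, - 66,-58,-75/2,  -  629/18,- 3.09,  70/19, 24,  129,357/2 , 262, 333 , 676,911]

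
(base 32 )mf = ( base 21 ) 1d5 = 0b1011001111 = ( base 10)719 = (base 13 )434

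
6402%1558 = 170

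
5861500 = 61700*95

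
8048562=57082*141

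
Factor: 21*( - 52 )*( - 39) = 42588 = 2^2*3^2*7^1 * 13^2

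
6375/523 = 6375/523 = 12.19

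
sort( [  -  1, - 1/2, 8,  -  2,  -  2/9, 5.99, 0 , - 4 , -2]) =[-4, - 2,  -  2, - 1, -1/2, - 2/9,  0,5.99, 8]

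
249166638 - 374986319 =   -  125819681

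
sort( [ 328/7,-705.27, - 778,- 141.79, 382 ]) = [- 778,-705.27, - 141.79,328/7,382 ]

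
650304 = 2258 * 288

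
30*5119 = 153570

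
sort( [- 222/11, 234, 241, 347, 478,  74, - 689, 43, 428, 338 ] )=[ - 689, - 222/11,43, 74,234,241,338, 347, 428, 478 ] 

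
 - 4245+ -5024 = -9269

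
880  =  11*80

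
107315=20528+86787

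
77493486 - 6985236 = 70508250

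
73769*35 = 2581915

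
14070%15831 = 14070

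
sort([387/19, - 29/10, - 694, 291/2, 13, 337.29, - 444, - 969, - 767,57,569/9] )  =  [ - 969,- 767, - 694, - 444,-29/10, 13,387/19,57,569/9, 291/2 , 337.29 ] 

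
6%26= 6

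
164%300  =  164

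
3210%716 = 346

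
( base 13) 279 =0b110110110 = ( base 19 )141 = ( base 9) 536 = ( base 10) 438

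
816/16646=408/8323 = 0.05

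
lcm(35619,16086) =498666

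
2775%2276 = 499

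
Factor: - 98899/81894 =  - 2^( - 1)*3^( - 1 ) * 13649^(-1 )*98899^1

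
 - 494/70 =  - 247/35 = - 7.06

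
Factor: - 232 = - 2^3*29^1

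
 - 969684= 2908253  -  3877937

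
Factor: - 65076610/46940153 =  -  2^1*5^1*13^( - 1)*3610781^( - 1)*6507661^1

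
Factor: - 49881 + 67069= 2^2*4297^1= 17188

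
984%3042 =984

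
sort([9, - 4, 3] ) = [  -  4,  3,9]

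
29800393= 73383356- 43582963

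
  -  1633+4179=2546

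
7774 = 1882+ 5892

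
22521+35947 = 58468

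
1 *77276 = 77276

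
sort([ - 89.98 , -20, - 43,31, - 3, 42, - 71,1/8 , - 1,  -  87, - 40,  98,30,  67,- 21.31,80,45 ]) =[ - 89.98,-87,-71, - 43, - 40, -21.31,  -  20, - 3, - 1,1/8, 30, 31, 42,45,67, 80,98] 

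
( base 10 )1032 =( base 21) 273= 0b10000001000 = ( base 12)720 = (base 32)108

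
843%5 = 3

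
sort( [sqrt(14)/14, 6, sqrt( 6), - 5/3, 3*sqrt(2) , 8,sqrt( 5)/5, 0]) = [ - 5/3, 0,sqrt( 14 )/14, sqrt(5)/5 , sqrt( 6), 3*sqrt(2)  ,  6, 8] 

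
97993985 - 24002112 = 73991873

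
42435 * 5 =212175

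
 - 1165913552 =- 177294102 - 988619450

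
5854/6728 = 2927/3364 = 0.87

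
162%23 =1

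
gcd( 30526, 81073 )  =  1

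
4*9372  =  37488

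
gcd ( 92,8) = 4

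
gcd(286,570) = 2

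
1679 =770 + 909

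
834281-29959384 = -29125103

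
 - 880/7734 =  - 440/3867 = - 0.11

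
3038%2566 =472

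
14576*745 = 10859120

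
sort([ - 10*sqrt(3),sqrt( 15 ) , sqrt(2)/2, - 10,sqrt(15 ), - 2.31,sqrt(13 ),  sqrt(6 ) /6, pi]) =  [ -10*sqrt( 3), - 10, - 2.31,sqrt(6)/6, sqrt(2)/2, pi, sqrt(13), sqrt( 15), sqrt(15)]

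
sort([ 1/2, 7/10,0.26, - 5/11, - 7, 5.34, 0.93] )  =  [- 7, - 5/11,0.26, 1/2 , 7/10,0.93,5.34] 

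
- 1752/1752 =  -1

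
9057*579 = 5244003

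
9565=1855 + 7710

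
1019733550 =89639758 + 930093792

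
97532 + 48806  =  146338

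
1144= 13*88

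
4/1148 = 1/287 = 0.00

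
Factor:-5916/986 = -2^1*3^1 = - 6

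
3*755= 2265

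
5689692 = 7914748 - 2225056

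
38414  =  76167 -37753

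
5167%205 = 42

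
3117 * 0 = 0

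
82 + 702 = 784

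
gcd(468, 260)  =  52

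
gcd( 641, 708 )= 1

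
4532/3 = 1510 + 2/3  =  1510.67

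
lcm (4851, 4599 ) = 354123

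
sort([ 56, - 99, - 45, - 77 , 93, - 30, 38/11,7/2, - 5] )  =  [ - 99,-77, -45, - 30, - 5,38/11 , 7/2,56, 93]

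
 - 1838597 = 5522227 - 7360824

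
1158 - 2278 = - 1120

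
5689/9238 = 5689/9238 = 0.62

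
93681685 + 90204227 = 183885912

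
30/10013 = 30/10013 = 0.00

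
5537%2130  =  1277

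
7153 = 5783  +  1370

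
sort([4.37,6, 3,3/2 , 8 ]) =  [ 3/2, 3,4.37, 6,  8]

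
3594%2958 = 636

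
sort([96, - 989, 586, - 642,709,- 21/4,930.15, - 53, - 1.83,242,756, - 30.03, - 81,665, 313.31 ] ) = [ - 989, - 642, -81, - 53, - 30.03, - 21/4, - 1.83, 96, 242,313.31,  586, 665,  709,756 , 930.15]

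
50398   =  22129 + 28269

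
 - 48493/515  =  -95+432/515 = - 94.16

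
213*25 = 5325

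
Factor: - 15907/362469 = - 3^(-1)*15907^1*120823^ ( - 1)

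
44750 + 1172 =45922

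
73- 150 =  - 77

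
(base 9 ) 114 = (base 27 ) 3D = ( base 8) 136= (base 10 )94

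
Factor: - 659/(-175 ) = 5^( - 2 )*7^( - 1 )*659^1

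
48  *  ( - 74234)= -3563232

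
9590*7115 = 68232850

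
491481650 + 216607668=708089318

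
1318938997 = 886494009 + 432444988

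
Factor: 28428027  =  3^1*9476009^1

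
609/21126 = 29/1006 = 0.03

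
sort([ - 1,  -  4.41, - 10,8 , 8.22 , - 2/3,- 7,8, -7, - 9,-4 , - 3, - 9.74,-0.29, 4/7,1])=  [-10,- 9.74, - 9, - 7 ,- 7,-4.41, - 4, - 3 , - 1, - 2/3,  -  0.29,4/7 , 1, 8, 8, 8.22] 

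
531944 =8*66493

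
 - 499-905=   -1404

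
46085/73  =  46085/73  =  631.30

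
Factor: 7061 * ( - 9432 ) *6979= -2^3*3^2*7^1 * 23^1*131^1*307^1*997^1  =  -  464796877608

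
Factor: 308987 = 7^1*37^1*1193^1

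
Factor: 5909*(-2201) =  - 19^1*31^1*71^1*311^1 = - 13005709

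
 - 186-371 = -557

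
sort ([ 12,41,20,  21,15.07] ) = [12,  15.07,20, 21, 41] 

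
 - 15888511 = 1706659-17595170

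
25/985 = 5/197 = 0.03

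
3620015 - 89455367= -85835352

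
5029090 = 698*7205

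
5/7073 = 5/7073 = 0.00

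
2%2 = 0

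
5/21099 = 5/21099 = 0.00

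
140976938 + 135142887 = 276119825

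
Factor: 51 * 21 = 3^2 * 7^1*17^1 = 1071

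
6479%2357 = 1765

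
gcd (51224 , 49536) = 8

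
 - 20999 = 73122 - 94121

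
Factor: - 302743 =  - 7^1*  61^1*709^1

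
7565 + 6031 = 13596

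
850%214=208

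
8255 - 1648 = 6607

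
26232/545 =26232/545= 48.13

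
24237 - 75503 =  - 51266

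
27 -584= - 557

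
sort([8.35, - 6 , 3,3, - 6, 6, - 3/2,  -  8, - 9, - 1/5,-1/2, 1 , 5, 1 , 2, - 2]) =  [ -9, - 8, - 6, - 6, - 2,-3/2, - 1/2, - 1/5, 1, 1 , 2,3,3, 5, 6,8.35 ]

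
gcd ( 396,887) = 1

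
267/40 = 6 + 27/40  =  6.67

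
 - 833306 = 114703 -948009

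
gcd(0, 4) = 4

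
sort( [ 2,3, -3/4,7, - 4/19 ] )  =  [-3/4, - 4/19, 2,3, 7]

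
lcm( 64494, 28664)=257976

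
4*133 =532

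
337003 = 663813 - 326810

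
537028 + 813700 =1350728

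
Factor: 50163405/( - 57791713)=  - 3^1*5^1*7^( - 1 )*283^( - 1 )*29173^( - 1) * 3344227^1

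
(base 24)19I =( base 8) 1452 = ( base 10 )810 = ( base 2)1100101010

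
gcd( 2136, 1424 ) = 712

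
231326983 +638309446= 869636429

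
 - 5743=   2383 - 8126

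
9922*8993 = 89228546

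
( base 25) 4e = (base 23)4M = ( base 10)114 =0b1110010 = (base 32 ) 3I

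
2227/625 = 3+352/625 = 3.56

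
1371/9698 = 1371/9698=0.14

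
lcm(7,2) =14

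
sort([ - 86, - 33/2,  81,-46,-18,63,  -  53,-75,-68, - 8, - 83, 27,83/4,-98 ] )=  [-98, - 86, - 83, - 75,- 68, - 53, - 46, - 18,  -  33/2, - 8, 83/4,27,  63, 81]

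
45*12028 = 541260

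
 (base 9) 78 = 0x47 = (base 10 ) 71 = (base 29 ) 2d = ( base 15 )4B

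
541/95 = 5 + 66/95 = 5.69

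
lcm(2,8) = 8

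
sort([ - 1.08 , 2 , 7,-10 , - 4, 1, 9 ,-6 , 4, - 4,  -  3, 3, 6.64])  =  [-10, - 6, - 4,- 4, - 3, - 1.08, 1,  2, 3, 4,6.64, 7 , 9]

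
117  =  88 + 29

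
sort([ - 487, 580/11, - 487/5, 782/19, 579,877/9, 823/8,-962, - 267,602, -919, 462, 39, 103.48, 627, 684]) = [-962, - 919,  -  487,- 267,-487/5,39, 782/19, 580/11 , 877/9,823/8, 103.48, 462, 579, 602, 627, 684] 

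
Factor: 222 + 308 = 530=2^1*5^1 *53^1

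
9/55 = 9/55 = 0.16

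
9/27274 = 9/27274=0.00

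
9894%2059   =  1658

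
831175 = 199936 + 631239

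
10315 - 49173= - 38858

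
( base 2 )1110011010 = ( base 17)334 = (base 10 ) 922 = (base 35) QC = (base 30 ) 10m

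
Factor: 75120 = 2^4 *3^1 * 5^1*313^1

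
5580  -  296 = 5284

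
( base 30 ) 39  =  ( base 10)99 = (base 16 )63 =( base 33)30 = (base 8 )143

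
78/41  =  78/41 = 1.90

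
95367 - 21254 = 74113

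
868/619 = 868/619 = 1.40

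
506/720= 253/360 = 0.70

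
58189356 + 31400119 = 89589475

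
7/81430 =7/81430=0.00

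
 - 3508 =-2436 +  - 1072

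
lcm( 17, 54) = 918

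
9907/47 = 210 + 37/47 = 210.79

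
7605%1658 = 973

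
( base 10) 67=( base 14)4b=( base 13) 52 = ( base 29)29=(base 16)43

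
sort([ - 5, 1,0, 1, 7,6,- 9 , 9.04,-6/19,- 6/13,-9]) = [ - 9,  -  9, - 5, - 6/13,  -  6/19, 0,1, 1,6,7,9.04] 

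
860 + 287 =1147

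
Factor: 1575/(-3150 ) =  - 1/2 = - 2^(  -  1 )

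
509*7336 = 3734024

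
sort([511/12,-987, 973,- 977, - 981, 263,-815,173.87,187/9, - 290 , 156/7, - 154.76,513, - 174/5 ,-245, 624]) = [  -  987, - 981,-977, - 815, - 290, - 245,-154.76, - 174/5, 187/9, 156/7, 511/12, 173.87, 263, 513,624,973] 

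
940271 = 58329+881942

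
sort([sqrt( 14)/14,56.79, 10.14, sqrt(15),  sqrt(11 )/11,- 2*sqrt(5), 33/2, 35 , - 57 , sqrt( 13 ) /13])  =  [ - 57 , - 2*sqrt( 5), sqrt(14)/14, sqrt( 13)/13, sqrt( 11)/11, sqrt( 15) , 10.14 , 33/2,35, 56.79]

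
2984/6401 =2984/6401 = 0.47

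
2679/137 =2679/137 =19.55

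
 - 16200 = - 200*81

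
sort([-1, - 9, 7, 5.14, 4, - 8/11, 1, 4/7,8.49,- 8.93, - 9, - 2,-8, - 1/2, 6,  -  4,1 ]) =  [-9,  -  9 ,-8.93,-8, - 4, - 2, - 1,-8/11,  -  1/2, 4/7,1, 1,4,5.14,6, 7,8.49]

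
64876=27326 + 37550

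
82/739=82/739=0.11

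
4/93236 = 1/23309 = 0.00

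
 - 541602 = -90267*6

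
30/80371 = 30/80371 = 0.00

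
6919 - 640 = 6279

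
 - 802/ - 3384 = 401/1692 = 0.24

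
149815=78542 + 71273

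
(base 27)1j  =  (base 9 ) 51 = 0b101110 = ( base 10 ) 46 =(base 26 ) 1k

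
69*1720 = 118680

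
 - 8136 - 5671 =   -  13807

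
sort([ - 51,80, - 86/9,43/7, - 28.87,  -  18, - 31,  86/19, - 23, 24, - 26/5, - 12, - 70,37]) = [ - 70 ,-51, - 31, - 28.87, - 23,  -  18, - 12, - 86/9, - 26/5,86/19, 43/7,24,37,  80]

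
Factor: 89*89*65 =5^1*13^1*89^2=514865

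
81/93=27/31 = 0.87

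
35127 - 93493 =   -  58366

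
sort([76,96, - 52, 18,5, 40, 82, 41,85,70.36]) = [-52,5, 18, 40,41,70.36, 76, 82, 85, 96]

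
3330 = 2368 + 962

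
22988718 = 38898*591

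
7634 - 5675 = 1959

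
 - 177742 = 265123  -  442865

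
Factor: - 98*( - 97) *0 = 0  =  0^1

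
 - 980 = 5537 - 6517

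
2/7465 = 2/7465= 0.00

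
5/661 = 5/661= 0.01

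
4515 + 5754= 10269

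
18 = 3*6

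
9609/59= 9609/59= 162.86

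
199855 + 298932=498787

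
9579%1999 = 1583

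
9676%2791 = 1303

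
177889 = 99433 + 78456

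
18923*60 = 1135380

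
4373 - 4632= - 259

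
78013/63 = 1238 + 19/63 = 1238.30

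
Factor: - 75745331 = - 75745331^1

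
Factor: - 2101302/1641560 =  - 2^( - 2 ) * 3^4*5^( - 1)*7^1*17^1*109^1*41039^ ( -1) = - 1050651/820780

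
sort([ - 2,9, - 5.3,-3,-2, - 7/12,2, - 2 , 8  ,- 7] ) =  [ - 7, - 5.3, - 3,  -  2, - 2, - 2, - 7/12, 2,8,9 ] 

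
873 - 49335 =  -  48462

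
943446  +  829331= 1772777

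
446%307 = 139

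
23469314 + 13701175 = 37170489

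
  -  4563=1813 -6376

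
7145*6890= 49229050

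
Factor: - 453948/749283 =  - 2^2*11^1* 19^1*181^1*379^( -1 ) * 659^( - 1 ) = - 151316/249761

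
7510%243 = 220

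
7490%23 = 15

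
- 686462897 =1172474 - 687635371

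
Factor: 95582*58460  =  2^3*5^1*37^1*79^1  *  47791^1 = 5587723720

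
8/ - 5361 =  - 1 + 5353/5361 = - 0.00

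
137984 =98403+39581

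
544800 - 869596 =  - 324796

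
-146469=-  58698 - 87771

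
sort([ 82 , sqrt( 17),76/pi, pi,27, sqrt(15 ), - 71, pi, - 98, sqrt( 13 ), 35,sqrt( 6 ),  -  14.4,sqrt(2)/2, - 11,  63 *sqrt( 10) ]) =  [-98, - 71,  -  14.4, - 11, sqrt(2)/2, sqrt( 6), pi,pi, sqrt (13 ), sqrt(15 ), sqrt( 17),76/pi, 27, 35, 82,  63*sqrt(10)] 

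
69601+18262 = 87863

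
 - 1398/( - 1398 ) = 1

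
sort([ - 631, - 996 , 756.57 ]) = [ -996,-631, 756.57] 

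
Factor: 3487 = 11^1*317^1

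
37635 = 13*2895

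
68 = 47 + 21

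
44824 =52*862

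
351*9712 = 3408912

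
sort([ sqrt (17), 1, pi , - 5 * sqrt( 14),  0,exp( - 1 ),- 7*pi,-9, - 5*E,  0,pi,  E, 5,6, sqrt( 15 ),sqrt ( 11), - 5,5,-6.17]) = [ -7*pi, - 5*sqrt(14), - 5*E, - 9,-6.17,- 5,0,0, exp( - 1),1, E,  pi, pi,  sqrt(11 ),  sqrt( 15 ), sqrt( 17 ),5,5, 6 ]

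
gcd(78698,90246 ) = 2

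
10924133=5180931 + 5743202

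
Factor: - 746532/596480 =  - 2^( - 7)*3^2*5^( -1)*89^1  =  -801/640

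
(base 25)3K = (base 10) 95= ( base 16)5f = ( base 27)3e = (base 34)2R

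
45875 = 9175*5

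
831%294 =243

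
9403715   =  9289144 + 114571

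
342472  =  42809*8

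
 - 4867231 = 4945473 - 9812704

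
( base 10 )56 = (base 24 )28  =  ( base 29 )1R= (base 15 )3b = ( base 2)111000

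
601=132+469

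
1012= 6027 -5015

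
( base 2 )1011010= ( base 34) 2M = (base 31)2s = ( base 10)90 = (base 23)3L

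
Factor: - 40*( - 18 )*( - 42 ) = -2^5*3^3*5^1*7^1 =-30240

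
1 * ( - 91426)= - 91426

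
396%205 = 191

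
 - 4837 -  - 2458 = - 2379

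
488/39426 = 244/19713 = 0.01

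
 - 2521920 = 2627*(-960)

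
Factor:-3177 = -3^2*353^1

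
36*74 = 2664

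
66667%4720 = 587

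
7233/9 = 2411/3 = 803.67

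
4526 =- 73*( - 62 )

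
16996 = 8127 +8869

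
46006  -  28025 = 17981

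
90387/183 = 30129/61 = 493.92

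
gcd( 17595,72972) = 9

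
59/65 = 59/65 = 0.91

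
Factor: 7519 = 73^1*103^1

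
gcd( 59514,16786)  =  1526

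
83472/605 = 83472/605 =137.97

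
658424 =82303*8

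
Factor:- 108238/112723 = - 2^1*13^( - 1)*29^( - 1 ) * 181^1 = - 362/377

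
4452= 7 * 636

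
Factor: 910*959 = 2^1*5^1*7^2*13^1*137^1 = 872690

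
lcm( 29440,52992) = 264960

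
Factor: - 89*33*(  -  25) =73425 = 3^1*5^2*11^1 * 89^1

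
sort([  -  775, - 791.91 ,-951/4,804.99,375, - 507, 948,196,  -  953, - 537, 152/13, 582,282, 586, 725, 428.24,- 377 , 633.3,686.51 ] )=[ - 953, - 791.91  ,-775,  -  537, - 507, - 377  , - 951/4,  152/13,196,282,375,428.24,582,586,633.3,686.51,  725, 804.99, 948 ] 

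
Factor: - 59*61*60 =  - 2^2 * 3^1*5^1*59^1*61^1= - 215940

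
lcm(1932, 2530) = 106260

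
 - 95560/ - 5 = 19112 + 0/1 = 19112.00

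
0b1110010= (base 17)6C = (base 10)114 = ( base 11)a4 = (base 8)162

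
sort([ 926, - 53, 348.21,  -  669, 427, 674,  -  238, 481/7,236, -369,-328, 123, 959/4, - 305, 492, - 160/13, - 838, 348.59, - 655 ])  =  [ - 838, - 669, - 655, - 369,-328 ,  -  305,  -  238, - 53,-160/13,  481/7, 123, 236, 959/4, 348.21,348.59,427 , 492, 674,926 ] 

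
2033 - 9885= - 7852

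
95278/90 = 47639/45 = 1058.64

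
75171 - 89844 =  - 14673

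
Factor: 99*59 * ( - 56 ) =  - 2^3*3^2 *7^1 * 11^1 * 59^1 = -327096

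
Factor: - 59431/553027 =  - 17^(  -  1 ) * 103^1 * 577^1* 32531^ ( - 1)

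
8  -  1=7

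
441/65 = 441/65 = 6.78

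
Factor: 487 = 487^1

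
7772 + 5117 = 12889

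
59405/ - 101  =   - 59405/101 =- 588.17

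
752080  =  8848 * 85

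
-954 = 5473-6427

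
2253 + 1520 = 3773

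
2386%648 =442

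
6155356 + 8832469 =14987825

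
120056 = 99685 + 20371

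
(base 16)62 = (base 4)1202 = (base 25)3N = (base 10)98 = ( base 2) 1100010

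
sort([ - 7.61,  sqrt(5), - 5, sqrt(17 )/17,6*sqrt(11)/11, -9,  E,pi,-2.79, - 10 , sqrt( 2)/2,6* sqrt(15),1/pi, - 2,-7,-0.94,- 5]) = [ - 10, - 9, - 7.61,- 7, - 5,-5, - 2.79,-2,-0.94, sqrt(17 ) /17,1/pi,sqrt( 2 )/2, 6 *sqrt( 11 ) /11,sqrt( 5 ),E,pi,  6*sqrt ( 15)]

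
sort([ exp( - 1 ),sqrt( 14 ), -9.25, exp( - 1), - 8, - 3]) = [ - 9.25, - 8, - 3,exp (  -  1),exp( - 1 ),sqrt( 14)]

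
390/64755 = 26/4317 = 0.01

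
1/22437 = 1/22437 = 0.00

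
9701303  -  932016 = 8769287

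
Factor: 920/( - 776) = - 115/97= - 5^1 *23^1*97^(-1 ) 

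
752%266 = 220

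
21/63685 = 21/63685 = 0.00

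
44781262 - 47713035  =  -2931773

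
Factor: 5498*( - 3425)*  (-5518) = 103907526700 = 2^2*5^2* 31^1*89^1*137^1*2749^1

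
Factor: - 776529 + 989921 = 213392 = 2^4*13337^1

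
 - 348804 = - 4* 87201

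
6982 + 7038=14020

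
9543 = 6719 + 2824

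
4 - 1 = 3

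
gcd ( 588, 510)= 6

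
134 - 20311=-20177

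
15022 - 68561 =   -  53539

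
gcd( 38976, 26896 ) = 16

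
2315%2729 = 2315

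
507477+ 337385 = 844862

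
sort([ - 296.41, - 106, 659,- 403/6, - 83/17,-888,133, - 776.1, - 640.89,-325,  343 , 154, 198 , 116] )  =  [-888, - 776.1,-640.89,-325,-296.41,-106, - 403/6,-83/17, 116,133 , 154, 198, 343, 659]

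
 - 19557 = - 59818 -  - 40261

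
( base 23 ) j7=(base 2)110111100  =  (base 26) h2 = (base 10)444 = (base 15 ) 1e9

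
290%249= 41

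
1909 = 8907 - 6998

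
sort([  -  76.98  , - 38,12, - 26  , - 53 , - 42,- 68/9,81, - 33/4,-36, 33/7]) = [ -76.98, - 53  , - 42, - 38,  -  36, - 26, - 33/4, - 68/9 , 33/7, 12,81]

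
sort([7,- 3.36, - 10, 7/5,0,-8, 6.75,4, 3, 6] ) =[  -  10, - 8, - 3.36,0, 7/5,3 , 4, 6, 6.75,  7] 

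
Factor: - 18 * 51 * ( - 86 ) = 2^2*3^3 * 17^1 * 43^1 = 78948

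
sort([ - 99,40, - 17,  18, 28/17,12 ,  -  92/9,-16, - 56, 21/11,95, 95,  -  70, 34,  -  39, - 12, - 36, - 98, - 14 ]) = [ - 99,  -  98, - 70, - 56, - 39, - 36, - 17, - 16, - 14, - 12, - 92/9, 28/17, 21/11, 12,18,  34, 40, 95,95] 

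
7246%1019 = 113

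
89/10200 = 89/10200=0.01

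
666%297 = 72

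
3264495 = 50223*65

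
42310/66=21155/33 = 641.06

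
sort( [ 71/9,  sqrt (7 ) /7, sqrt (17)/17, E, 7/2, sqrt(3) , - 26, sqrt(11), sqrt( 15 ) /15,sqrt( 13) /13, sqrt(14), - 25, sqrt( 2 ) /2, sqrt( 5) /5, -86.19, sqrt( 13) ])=[ - 86.19,-26, - 25, sqrt( 17)/17, sqrt(15 ) /15, sqrt(13 ) /13,sqrt( 7)/7,sqrt(5)/5,sqrt( 2) /2, sqrt( 3 ),E, sqrt( 11 ),7/2,sqrt (13 ) , sqrt( 14), 71/9 ]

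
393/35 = 393/35 = 11.23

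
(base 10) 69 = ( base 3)2120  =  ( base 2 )1000101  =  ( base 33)23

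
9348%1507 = 306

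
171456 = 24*7144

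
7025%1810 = 1595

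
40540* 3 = 121620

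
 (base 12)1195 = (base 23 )3H7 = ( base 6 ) 13105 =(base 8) 3701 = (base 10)1985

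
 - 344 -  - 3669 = 3325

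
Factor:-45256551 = -3^1*15085517^1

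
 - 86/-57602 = 43/28801 = 0.00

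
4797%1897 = 1003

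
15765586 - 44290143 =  - 28524557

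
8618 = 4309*2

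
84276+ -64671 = 19605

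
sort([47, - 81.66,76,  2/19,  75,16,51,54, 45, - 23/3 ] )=[ - 81.66, -23/3, 2/19 , 16, 45, 47,51 , 54, 75 , 76]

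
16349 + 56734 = 73083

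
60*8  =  480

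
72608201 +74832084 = 147440285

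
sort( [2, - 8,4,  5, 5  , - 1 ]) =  [ - 8 , - 1, 2,4 , 5, 5] 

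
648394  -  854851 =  - 206457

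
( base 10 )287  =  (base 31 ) 98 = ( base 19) F2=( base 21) DE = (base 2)100011111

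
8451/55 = 153 + 36/55 = 153.65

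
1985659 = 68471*29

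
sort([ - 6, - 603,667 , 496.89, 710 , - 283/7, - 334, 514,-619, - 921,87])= [ - 921, - 619, - 603, - 334, - 283/7, - 6, 87,496.89, 514,667,710 ] 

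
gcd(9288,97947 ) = 9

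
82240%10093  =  1496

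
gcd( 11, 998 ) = 1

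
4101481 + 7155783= 11257264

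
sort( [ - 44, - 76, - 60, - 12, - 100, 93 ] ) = [ - 100, - 76, - 60, - 44, - 12,93]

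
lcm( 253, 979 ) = 22517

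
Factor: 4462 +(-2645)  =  1817 = 23^1*79^1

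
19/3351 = 19/3351= 0.01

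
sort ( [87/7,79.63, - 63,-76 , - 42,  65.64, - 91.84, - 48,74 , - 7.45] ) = [ - 91.84, - 76,-63,-48,- 42, - 7.45,87/7  ,  65.64, 74,79.63] 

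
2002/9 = 222+4/9 = 222.44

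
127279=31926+95353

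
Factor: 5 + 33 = 38 = 2^1 * 19^1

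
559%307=252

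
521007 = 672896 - 151889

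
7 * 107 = 749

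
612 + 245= 857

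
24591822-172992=24418830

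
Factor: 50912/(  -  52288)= - 37/38 = - 2^(  -  1 )*19^ (-1 )*37^1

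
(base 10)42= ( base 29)1D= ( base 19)24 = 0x2a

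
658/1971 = 658/1971 = 0.33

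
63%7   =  0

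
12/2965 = 12/2965=0.00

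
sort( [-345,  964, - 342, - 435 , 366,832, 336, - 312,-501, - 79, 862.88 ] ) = [ - 501, - 435,-345,-342,- 312,- 79 , 336, 366, 832, 862.88, 964 ]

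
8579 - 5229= 3350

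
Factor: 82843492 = 2^2*20710873^1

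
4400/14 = 314 + 2/7  =  314.29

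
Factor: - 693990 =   -  2^1*3^2 * 5^1*11^1*701^1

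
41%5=1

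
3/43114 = 3/43114 = 0.00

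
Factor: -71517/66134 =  - 2^( - 1 )*3^1*31^1*43^( - 1 )=-  93/86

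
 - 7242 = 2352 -9594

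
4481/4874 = 4481/4874 = 0.92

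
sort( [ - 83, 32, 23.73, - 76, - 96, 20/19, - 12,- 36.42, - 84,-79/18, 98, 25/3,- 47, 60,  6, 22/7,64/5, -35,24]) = [-96, - 84, - 83, - 76, - 47, - 36.42,-35,  -  12, - 79/18, 20/19, 22/7,  6,  25/3,64/5, 23.73, 24, 32,  60, 98 ]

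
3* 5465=16395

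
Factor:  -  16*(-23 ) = 2^4*23^1 = 368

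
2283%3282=2283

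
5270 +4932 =10202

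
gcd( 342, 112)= 2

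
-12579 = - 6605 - 5974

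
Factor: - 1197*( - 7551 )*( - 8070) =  - 2^1*3^5*5^1*7^1*19^1*269^1*839^1 = - 72941074290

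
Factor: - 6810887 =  - 1223^1*5569^1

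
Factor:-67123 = -7^1 * 43^1*223^1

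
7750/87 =7750/87 = 89.08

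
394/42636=197/21318 = 0.01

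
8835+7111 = 15946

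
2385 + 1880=4265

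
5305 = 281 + 5024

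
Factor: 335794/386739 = 758/873 = 2^1*3^ ( -2 )*97^( - 1 )*379^1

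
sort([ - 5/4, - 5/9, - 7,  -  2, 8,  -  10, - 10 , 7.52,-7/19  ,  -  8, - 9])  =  [  -  10, - 10, - 9,-8, - 7, - 2,  -  5/4 , - 5/9, - 7/19, 7.52, 8 ] 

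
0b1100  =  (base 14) c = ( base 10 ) 12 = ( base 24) C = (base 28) C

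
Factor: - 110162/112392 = -247/252 = - 2^( - 2 )*3^(- 2)*7^ (-1)*13^1*19^1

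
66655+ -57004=9651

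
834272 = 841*992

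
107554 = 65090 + 42464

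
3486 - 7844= - 4358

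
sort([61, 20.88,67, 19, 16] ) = [16, 19,20.88, 61,67 ] 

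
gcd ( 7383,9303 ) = 3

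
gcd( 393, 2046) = 3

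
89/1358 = 89/1358=0.07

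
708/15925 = 708/15925  =  0.04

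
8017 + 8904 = 16921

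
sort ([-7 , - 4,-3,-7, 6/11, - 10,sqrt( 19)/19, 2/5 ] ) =[ - 10, - 7, - 7, - 4, - 3, sqrt(19)/19,2/5, 6/11]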